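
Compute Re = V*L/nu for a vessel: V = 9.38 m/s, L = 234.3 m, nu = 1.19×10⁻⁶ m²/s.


Formula: Re = V * L / nu
Step 1 — V * L = 9.38 * 234.3 = 2197.734 m^2/s
Step 2 — Re = 2197.734 / 1.19e-6 = 1.85e+09

1.85e+09


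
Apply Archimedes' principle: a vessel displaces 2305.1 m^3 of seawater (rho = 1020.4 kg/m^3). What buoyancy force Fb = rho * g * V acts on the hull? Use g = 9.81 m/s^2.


Formula: Fb = rho * g * V
Substituting: Fb = 1020.4 * 9.81 * 2305.1
Intermediate: 1020.4 * 9.81 = 10010.124
Result: Fb = 10010.124 * 2305.1 ≈ 23074000 N (5 s.f.)

23074000 N


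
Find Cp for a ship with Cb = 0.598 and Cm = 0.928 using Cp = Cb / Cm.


Formula: Cp = Cb / Cm
Substituting: Cp = 0.598 / 0.928
Result: Cp ≈ 0.64440 (5 s.f.)

0.64440


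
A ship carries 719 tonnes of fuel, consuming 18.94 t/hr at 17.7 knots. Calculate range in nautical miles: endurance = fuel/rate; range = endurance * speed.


Formula: endurance = fuel / rate; range = endurance * speed
Step 1 — endurance = 719 / 18.94 = 37.962 hours
Step 2 — range = 37.962 * 17.7 ≈ 671.93 nautical miles (5 s.f.)

671.93 NM


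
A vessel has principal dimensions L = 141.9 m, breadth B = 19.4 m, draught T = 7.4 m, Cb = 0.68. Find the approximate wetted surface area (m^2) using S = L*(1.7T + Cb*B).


Formula: S = 1.7*L*T + V/T with V = Cb*L*B*T, i.e. S = L * (1.7*T + Cb*B)
Step 1 — 1.7*T = 1.7 * 7.4 = 12.58 m
Step 2 — Cb*B = 0.68 * 19.4 = 13.192 m
Step 3 — 1.7*T + Cb*B = 12.58 + 13.192 = 25.772 m
Step 4 — S = 141.9 * 25.772 ≈ 3657.0 m^2 (5 s.f.)

3657.0 m^2


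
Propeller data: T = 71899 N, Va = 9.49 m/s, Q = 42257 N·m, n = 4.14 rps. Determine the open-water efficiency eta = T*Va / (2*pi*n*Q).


Formula: eta = T * Va / (2 * pi * n * Q)
Step 1 — numerator = T * Va = 71899 * 9.49 = 682321.51
Step 2 — 2 * pi * n = 2 * pi * 4.14 = 26.012387
Step 3 — denominator = 26.012387 * 42257 = 1099205.44
Step 4 — eta = 682321.51 / 1099205.44 ≈ 0.62074 (5 s.f.)

0.62074


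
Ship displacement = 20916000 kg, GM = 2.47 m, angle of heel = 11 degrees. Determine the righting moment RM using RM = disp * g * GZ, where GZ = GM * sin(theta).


Formula: GZ = GM * sin(theta); RM = disp * g * GZ
Step 1 — GZ = 2.47 * sin(11°) = 2.47 * 0.190809 = 0.471298 m
Step 2 — RM = 20916000 * 9.81 * 0.471298 ≈ 96704000 N·m (5 s.f.)

96704000 N·m


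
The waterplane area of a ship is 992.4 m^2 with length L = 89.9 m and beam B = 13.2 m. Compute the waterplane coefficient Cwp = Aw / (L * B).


Formula: Cwp = Aw / (L * B)
Step 1 — L * B = 89.9 * 13.2 = 1186.68 m^2
Step 2 — Cwp = 992.4 / 1186.68 ≈ 0.83628 (5 s.f.)

0.83628


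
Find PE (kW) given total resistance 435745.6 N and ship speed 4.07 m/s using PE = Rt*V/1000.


Formula: PE = Rt * V / 1000 (kW)
Step 1 — PE (W) = 435745.6 * 4.07 = 1773484.592 W
Step 2 — PE (kW) = 1773484.592 / 1000 ≈ 1773.5 kW (5 s.f.)

1773.5 kW


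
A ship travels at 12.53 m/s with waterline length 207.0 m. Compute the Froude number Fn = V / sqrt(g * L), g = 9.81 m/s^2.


Formula: Fn = V / sqrt(g * L)
Step 1 — g * L = 9.81 * 207.0 = 2030.67
Step 2 — sqrt(g * L) = sqrt(2030.67) = 45.062956
Step 3 — Fn = 12.53 / 45.062956 ≈ 0.27806 (5 s.f.)

0.27806


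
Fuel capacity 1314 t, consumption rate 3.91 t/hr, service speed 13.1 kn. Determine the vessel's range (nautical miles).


Formula: endurance = fuel / rate; range = endurance * speed
Step 1 — endurance = 1314 / 3.91 = 336.0614 hours
Step 2 — range = 336.0614 * 13.1 ≈ 4402.4 nautical miles (5 s.f.)

4402.4 NM


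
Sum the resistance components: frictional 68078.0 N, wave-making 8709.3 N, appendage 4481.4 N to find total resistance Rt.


Formula: Rt = Rf + Rw + Ra
Substituting: Rt = 68078.0 + 8709.3 + 4481.4
Result: Rt = 81268.7 N

81268.7 N


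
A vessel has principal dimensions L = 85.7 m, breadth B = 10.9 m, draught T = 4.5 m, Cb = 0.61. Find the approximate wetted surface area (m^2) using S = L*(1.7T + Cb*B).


Formula: S = 1.7*L*T + V/T with V = Cb*L*B*T, i.e. S = L * (1.7*T + Cb*B)
Step 1 — 1.7*T = 1.7 * 4.5 = 7.65 m
Step 2 — Cb*B = 0.61 * 10.9 = 6.649 m
Step 3 — 1.7*T + Cb*B = 7.65 + 6.649 = 14.299 m
Step 4 — S = 85.7 * 14.299 ≈ 1225.4 m^2 (5 s.f.)

1225.4 m^2


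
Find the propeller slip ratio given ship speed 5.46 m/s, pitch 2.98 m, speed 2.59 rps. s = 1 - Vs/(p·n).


Formula: s = 1 - Vs / (p * n)
Step 1 — p * n = 2.98 * 2.59 = 7.7182
Step 2 — Vs / (p*n) = 5.46 / 7.7182 = 0.707419 (6 d.p.)
Step 3 — s = 1 - 0.707419 = 0.292581

0.292581


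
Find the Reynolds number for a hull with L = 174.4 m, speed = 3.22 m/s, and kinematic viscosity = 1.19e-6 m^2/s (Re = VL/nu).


Formula: Re = V * L / nu
Step 1 — V * L = 3.22 * 174.4 = 561.568 m^2/s
Step 2 — Re = 561.568 / 1.19e-6 = 4.72e+08

4.72e+08


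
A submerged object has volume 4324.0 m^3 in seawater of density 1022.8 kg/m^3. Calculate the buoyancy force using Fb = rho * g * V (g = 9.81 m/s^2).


Formula: Fb = rho * g * V
Substituting: Fb = 1022.8 * 9.81 * 4324.0
Intermediate: 1022.8 * 9.81 = 10033.668
Result: Fb = 10033.668 * 4324.0 ≈ 43386000 N (5 s.f.)

43386000 N


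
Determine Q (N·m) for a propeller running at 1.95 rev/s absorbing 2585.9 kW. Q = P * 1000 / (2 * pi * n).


Formula: Q = P_W / (2 * pi * n)
Step 1 — P_W = 2585.9 kW * 1000 = 2585900.0 W
Step 2 — 2 * pi * n = 2 * pi * 1.95 = 12.252211
Step 3 — Q = 2585900.0 / 12.252211 ≈ 211060 N·m (5 s.f.)

211060 N·m


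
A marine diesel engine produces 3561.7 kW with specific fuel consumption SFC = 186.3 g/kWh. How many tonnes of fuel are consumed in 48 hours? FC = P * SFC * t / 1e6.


Formula: FC (tonnes) = P * SFC * t / 1,000,000
Step 1 — P * SFC * t = 3561.7 * 186.3 * 48 = 31850146.08 g
Step 2 — FC (tonnes) = 31850146.08 / 1,000,000 ≈ 31.850 tonnes (5 s.f.)

31.850 tonnes


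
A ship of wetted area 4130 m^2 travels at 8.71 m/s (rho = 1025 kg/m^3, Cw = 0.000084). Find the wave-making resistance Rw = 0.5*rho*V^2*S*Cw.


Formula: Rw = 0.5 * rho * V^2 * S * Cw
Step 1 — V^2 = 8.71^2 = 75.8641
Step 2 — 0.5 * rho * V^2 = 0.5 * 1025 * 75.8641 = 38880.35125
Step 3 — Rw = 38880.35125 * 4130 * 0.000084 ≈ 13488 N (5 s.f.)

13488 N


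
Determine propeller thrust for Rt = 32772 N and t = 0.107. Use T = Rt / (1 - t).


Formula: T = Rt / (1 - t)
Step 1 — (1 - t) = 1 - 0.107 = 0.893
Step 2 — T = 32772 / 0.893 ≈ 36699 N (5 s.f.)

36699 N


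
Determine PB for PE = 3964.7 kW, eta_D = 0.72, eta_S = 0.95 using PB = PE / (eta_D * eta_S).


Formula: PB = PE / (eta_D * eta_S)
Step 1 — combined efficiency = eta_D * eta_S = 0.72 * 0.95 = 0.684
Step 2 — PB = 3964.7 / 0.684 ≈ 5796.3 kW (5 s.f.)

5796.3 kW


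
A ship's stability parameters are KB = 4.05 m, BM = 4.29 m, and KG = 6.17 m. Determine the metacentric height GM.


Formula: GM = KB + BM - KG
Step 1 — KM = KB + BM = 4.05 + 4.29 = 8.34 m
Step 2 — GM = KM - KG = 8.34 - 6.17 = 2.17 m

2.17 m


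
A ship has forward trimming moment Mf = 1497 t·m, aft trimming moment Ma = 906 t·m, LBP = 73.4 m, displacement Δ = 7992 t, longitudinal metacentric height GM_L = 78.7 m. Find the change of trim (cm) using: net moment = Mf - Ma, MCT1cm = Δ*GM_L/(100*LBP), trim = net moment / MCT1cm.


Formula: net trimming moment = Mf - Ma; MCT1cm = Δ*GM_L/(100*LBP); trim = net moment / MCT1cm
Step 1 — net trimming moment = 1497 - 906 = 591 t·m
Step 2 — MCT1cm = 7992 * 78.7 / (100 * 73.4) = 85.6908 t·m/cm
Step 3 — trim = 591 / 85.6908 ≈ 6.8969 cm (5 s.f.)

6.8969 cm


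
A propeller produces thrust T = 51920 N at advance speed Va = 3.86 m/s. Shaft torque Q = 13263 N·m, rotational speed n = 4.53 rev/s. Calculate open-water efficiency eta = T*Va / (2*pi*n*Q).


Formula: eta = T * Va / (2 * pi * n * Q)
Step 1 — numerator = T * Va = 51920 * 3.86 = 200411.2
Step 2 — 2 * pi * n = 2 * pi * 4.53 = 28.462829
Step 3 — denominator = 28.462829 * 13263 = 377502.5
Step 4 — eta = 200411.2 / 377502.5 ≈ 0.53089 (5 s.f.)

0.53089


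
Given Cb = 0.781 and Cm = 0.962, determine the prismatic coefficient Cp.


Formula: Cp = Cb / Cm
Substituting: Cp = 0.781 / 0.962
Result: Cp ≈ 0.81185 (5 s.f.)

0.81185


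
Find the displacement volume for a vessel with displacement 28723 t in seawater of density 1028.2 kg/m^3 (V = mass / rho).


Formula: V = mass / rho
Step 1 — convert tonnes to kg: 28723 t * 1000 = 28723000 kg
Step 2 — V = 28723000 / 1028.2 ≈ 27935 m^3 (5 s.f.)

27935 m^3


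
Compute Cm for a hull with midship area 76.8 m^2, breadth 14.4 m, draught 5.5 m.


Formula: Cm = Am / (B * T)
Step 1 — B * T = 14.4 * 5.5 = 79.2 m^2
Step 2 — Cm = 76.8 / 79.2 ≈ 0.96970 (5 s.f.)

0.96970


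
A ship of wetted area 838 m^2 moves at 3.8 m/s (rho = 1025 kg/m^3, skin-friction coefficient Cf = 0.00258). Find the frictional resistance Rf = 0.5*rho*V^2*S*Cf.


Formula: Rf = 0.5 * rho * V^2 * S * Cf
Step 1 — V^2 = 3.8^2 = 14.44
Step 2 — 0.5 * rho * V^2 = 0.5 * 1025 * 14.44 = 7400.5
Step 3 — Rf = 7400.5 * 838 * 0.00258 ≈ 16000 N (5 s.f.)

16000 N


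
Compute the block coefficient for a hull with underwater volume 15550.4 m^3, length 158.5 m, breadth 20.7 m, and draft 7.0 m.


Formula: Cb = V / (L * B * T)
Step 1 — L * B * T = 158.5 * 20.7 * 7.0 = 22966.65 m^3
Step 2 — Cb = 15550.4 / 22966.65 ≈ 0.67709 (5 s.f.)

0.67709


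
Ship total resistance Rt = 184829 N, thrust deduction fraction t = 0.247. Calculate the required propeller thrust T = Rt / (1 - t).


Formula: T = Rt / (1 - t)
Step 1 — (1 - t) = 1 - 0.247 = 0.753
Step 2 — T = 184829 / 0.753 ≈ 245460 N (5 s.f.)

245460 N


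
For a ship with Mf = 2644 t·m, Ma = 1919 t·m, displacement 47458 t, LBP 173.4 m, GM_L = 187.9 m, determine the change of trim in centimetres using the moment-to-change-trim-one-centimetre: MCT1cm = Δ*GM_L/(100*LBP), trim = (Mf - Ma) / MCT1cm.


Formula: net trimming moment = Mf - Ma; MCT1cm = Δ*GM_L/(100*LBP); trim = net moment / MCT1cm
Step 1 — net trimming moment = 2644 - 1919 = 725 t·m
Step 2 — MCT1cm = 47458 * 187.9 / (100 * 173.4) = 514.2652 t·m/cm
Step 3 — trim = 725 / 514.2652 ≈ 1.4098 cm (5 s.f.)

1.4098 cm


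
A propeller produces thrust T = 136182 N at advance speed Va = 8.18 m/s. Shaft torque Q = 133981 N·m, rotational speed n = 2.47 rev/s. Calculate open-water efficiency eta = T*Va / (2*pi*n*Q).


Formula: eta = T * Va / (2 * pi * n * Q)
Step 1 — numerator = T * Va = 136182 * 8.18 = 1113968.76
Step 2 — 2 * pi * n = 2 * pi * 2.47 = 15.519468
Step 3 — denominator = 15.519468 * 133981 = 2079313.84
Step 4 — eta = 1113968.76 / 2079313.84 ≈ 0.53574 (5 s.f.)

0.53574


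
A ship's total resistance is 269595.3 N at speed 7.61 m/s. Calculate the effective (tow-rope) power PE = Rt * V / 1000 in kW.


Formula: PE = Rt * V / 1000 (kW)
Step 1 — PE (W) = 269595.3 * 7.61 = 2051620.233 W
Step 2 — PE (kW) = 2051620.233 / 1000 ≈ 2051.6 kW (5 s.f.)

2051.6 kW


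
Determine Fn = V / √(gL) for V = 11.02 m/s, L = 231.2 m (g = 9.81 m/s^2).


Formula: Fn = V / sqrt(g * L)
Step 1 — g * L = 9.81 * 231.2 = 2268.072
Step 2 — sqrt(g * L) = sqrt(2268.072) = 47.62428
Step 3 — Fn = 11.02 / 47.62428 ≈ 0.23139 (5 s.f.)

0.23139


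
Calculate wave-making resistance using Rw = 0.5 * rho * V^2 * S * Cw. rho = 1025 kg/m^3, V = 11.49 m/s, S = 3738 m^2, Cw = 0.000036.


Formula: Rw = 0.5 * rho * V^2 * S * Cw
Step 1 — V^2 = 11.49^2 = 132.0201
Step 2 — 0.5 * rho * V^2 = 0.5 * 1025 * 132.0201 = 67660.30125
Step 3 — Rw = 67660.30125 * 3738 * 0.000036 ≈ 9104.9 N (5 s.f.)

9104.9 N


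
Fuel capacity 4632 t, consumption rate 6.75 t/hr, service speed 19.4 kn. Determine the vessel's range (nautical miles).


Formula: endurance = fuel / rate; range = endurance * speed
Step 1 — endurance = 4632 / 6.75 = 686.2222 hours
Step 2 — range = 686.2222 * 19.4 ≈ 13313 nautical miles (5 s.f.)

13313 NM


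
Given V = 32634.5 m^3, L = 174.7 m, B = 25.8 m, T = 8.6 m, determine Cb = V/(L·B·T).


Formula: Cb = V / (L * B * T)
Step 1 — L * B * T = 174.7 * 25.8 * 8.6 = 38762.436 m^3
Step 2 — Cb = 32634.5 / 38762.436 ≈ 0.84191 (5 s.f.)

0.84191


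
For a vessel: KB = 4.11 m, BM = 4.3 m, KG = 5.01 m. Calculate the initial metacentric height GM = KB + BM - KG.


Formula: GM = KB + BM - KG
Step 1 — KM = KB + BM = 4.11 + 4.3 = 8.41 m
Step 2 — GM = KM - KG = 8.41 - 5.01 = 3.4 m

3.4 m


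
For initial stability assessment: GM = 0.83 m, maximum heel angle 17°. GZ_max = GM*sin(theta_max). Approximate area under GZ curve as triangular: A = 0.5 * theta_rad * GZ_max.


Formula: GZ_max = GM * sin(theta); Area = 0.5 * theta_rad * GZ_max
Step 1 — GZ_max = 0.83 * sin(17°) = 0.83 * 0.292372 = 0.242669 m
Step 2 — theta_rad = 17 * pi/180 = 0.296706 rad
Step 3 — Area = 0.5 * 0.296706 * 0.242669 ≈ 0.036001 m·rad (5 s.f.)

0.036001 m·rad


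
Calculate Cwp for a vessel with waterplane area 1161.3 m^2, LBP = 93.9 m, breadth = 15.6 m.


Formula: Cwp = Aw / (L * B)
Step 1 — L * B = 93.9 * 15.6 = 1464.84 m^2
Step 2 — Cwp = 1161.3 / 1464.84 ≈ 0.79278 (5 s.f.)

0.79278


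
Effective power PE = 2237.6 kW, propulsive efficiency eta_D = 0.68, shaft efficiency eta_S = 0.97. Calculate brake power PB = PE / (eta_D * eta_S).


Formula: PB = PE / (eta_D * eta_S)
Step 1 — combined efficiency = eta_D * eta_S = 0.68 * 0.97 = 0.6596
Step 2 — PB = 2237.6 / 0.6596 ≈ 3392.4 kW (5 s.f.)

3392.4 kW


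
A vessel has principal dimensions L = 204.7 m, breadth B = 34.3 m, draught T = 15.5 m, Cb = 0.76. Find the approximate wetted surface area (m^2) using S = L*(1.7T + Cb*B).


Formula: S = 1.7*L*T + V/T with V = Cb*L*B*T, i.e. S = L * (1.7*T + Cb*B)
Step 1 — 1.7*T = 1.7 * 15.5 = 26.35 m
Step 2 — Cb*B = 0.76 * 34.3 = 26.068 m
Step 3 — 1.7*T + Cb*B = 26.35 + 26.068 = 52.418 m
Step 4 — S = 204.7 * 52.418 ≈ 10730 m^2 (5 s.f.)

10730 m^2


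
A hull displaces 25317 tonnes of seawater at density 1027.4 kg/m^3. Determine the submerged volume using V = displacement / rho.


Formula: V = mass / rho
Step 1 — convert tonnes to kg: 25317 t * 1000 = 25317000 kg
Step 2 — V = 25317000 / 1027.4 ≈ 24642 m^3 (5 s.f.)

24642 m^3


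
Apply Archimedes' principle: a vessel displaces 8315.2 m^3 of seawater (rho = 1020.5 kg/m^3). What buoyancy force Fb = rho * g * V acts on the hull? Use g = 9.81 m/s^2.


Formula: Fb = rho * g * V
Substituting: Fb = 1020.5 * 9.81 * 8315.2
Intermediate: 1020.5 * 9.81 = 10011.105
Result: Fb = 10011.105 * 8315.2 ≈ 83244000 N (5 s.f.)

83244000 N


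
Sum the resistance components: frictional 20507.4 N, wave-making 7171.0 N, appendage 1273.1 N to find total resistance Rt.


Formula: Rt = Rf + Rw + Ra
Substituting: Rt = 20507.4 + 7171.0 + 1273.1
Result: Rt = 28951.5 N

28951.5 N


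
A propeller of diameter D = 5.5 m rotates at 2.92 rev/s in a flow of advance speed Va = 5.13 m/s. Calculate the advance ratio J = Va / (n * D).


Formula: J = Va / (n * D)
Step 1 — n * D = 2.92 * 5.5 = 16.06
Step 2 — J = 5.13 / 16.06 ≈ 0.31943 (5 s.f.)

0.31943


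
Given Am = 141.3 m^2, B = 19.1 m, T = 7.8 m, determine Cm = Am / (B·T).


Formula: Cm = Am / (B * T)
Step 1 — B * T = 19.1 * 7.8 = 148.98 m^2
Step 2 — Cm = 141.3 / 148.98 ≈ 0.94845 (5 s.f.)

0.94845


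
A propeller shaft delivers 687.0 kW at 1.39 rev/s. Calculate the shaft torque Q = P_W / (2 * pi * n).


Formula: Q = P_W / (2 * pi * n)
Step 1 — P_W = 687.0 kW * 1000 = 687000.0 W
Step 2 — 2 * pi * n = 2 * pi * 1.39 = 8.733628
Step 3 — Q = 687000.0 / 8.733628 ≈ 78661 N·m (5 s.f.)

78661 N·m


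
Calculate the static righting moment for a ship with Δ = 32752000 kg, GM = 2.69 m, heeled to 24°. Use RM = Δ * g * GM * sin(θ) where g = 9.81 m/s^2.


Formula: GZ = GM * sin(theta); RM = disp * g * GZ
Step 1 — GZ = 2.69 * sin(24°) = 2.69 * 0.406737 = 1.094123 m
Step 2 — RM = 32752000 * 9.81 * 1.094123 ≈ 351540000 N·m (5 s.f.)

351540000 N·m


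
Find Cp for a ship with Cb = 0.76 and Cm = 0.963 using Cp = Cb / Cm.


Formula: Cp = Cb / Cm
Substituting: Cp = 0.76 / 0.963
Result: Cp ≈ 0.78920 (5 s.f.)

0.78920


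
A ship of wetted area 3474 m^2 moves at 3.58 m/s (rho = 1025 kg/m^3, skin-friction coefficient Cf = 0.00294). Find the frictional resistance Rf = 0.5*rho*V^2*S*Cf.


Formula: Rf = 0.5 * rho * V^2 * S * Cf
Step 1 — V^2 = 3.58^2 = 12.8164
Step 2 — 0.5 * rho * V^2 = 0.5 * 1025 * 12.8164 = 6568.405
Step 3 — Rf = 6568.405 * 3474 * 0.00294 ≈ 67087 N (5 s.f.)

67087 N


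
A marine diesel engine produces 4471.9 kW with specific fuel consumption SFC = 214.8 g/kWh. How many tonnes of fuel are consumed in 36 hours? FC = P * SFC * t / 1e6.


Formula: FC (tonnes) = P * SFC * t / 1,000,000
Step 1 — P * SFC * t = 4471.9 * 214.8 * 36 = 34580308.32 g
Step 2 — FC (tonnes) = 34580308.32 / 1,000,000 ≈ 34.580 tonnes (5 s.f.)

34.580 tonnes


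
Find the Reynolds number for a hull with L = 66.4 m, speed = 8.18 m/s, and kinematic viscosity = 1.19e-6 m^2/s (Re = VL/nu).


Formula: Re = V * L / nu
Step 1 — V * L = 8.18 * 66.4 = 543.152 m^2/s
Step 2 — Re = 543.152 / 1.19e-6 = 4.56e+08

4.56e+08


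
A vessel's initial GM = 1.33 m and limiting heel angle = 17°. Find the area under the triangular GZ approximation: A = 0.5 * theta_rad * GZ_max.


Formula: GZ_max = GM * sin(theta); Area = 0.5 * theta_rad * GZ_max
Step 1 — GZ_max = 1.33 * sin(17°) = 1.33 * 0.292372 = 0.388855 m
Step 2 — theta_rad = 17 * pi/180 = 0.296706 rad
Step 3 — Area = 0.5 * 0.296706 * 0.388855 ≈ 0.057688 m·rad (5 s.f.)

0.057688 m·rad


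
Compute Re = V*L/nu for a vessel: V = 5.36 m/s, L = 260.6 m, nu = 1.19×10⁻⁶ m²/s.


Formula: Re = V * L / nu
Step 1 — V * L = 5.36 * 260.6 = 1396.816 m^2/s
Step 2 — Re = 1396.816 / 1.19e-6 = 1.17e+09

1.17e+09


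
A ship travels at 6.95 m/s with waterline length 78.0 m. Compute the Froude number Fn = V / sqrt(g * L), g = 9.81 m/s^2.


Formula: Fn = V / sqrt(g * L)
Step 1 — g * L = 9.81 * 78.0 = 765.18
Step 2 — sqrt(g * L) = sqrt(765.18) = 27.661887
Step 3 — Fn = 6.95 / 27.661887 ≈ 0.25125 (5 s.f.)

0.25125


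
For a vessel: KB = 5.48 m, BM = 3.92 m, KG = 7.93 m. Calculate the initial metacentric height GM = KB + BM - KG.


Formula: GM = KB + BM - KG
Step 1 — KM = KB + BM = 5.48 + 3.92 = 9.4 m
Step 2 — GM = KM - KG = 9.4 - 7.93 = 1.47 m

1.47 m


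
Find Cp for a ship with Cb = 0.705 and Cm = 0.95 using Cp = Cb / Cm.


Formula: Cp = Cb / Cm
Substituting: Cp = 0.705 / 0.95
Result: Cp ≈ 0.74211 (5 s.f.)

0.74211


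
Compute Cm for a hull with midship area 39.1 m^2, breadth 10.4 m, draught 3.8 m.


Formula: Cm = Am / (B * T)
Step 1 — B * T = 10.4 * 3.8 = 39.52 m^2
Step 2 — Cm = 39.1 / 39.52 ≈ 0.98937 (5 s.f.)

0.98937


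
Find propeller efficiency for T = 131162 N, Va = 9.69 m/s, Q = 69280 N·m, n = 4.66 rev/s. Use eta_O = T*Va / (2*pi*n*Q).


Formula: eta = T * Va / (2 * pi * n * Q)
Step 1 — numerator = T * Va = 131162 * 9.69 = 1270959.78
Step 2 — 2 * pi * n = 2 * pi * 4.66 = 29.279644
Step 3 — denominator = 29.279644 * 69280 = 2028493.74
Step 4 — eta = 1270959.78 / 2028493.74 ≈ 0.62655 (5 s.f.)

0.62655


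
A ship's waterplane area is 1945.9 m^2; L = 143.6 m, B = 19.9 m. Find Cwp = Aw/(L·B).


Formula: Cwp = Aw / (L * B)
Step 1 — L * B = 143.6 * 19.9 = 2857.64 m^2
Step 2 — Cwp = 1945.9 / 2857.64 ≈ 0.68095 (5 s.f.)

0.68095


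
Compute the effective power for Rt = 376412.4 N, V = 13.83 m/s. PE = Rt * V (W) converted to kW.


Formula: PE = Rt * V / 1000 (kW)
Step 1 — PE (W) = 376412.4 * 13.83 = 5205783.492 W
Step 2 — PE (kW) = 5205783.492 / 1000 ≈ 5205.8 kW (5 s.f.)

5205.8 kW


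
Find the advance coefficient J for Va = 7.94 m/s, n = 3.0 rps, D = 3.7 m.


Formula: J = Va / (n * D)
Step 1 — n * D = 3.0 * 3.7 = 11.1
Step 2 — J = 7.94 / 11.1 ≈ 0.71532 (5 s.f.)

0.71532


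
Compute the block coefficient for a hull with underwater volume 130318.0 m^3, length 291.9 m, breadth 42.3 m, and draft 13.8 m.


Formula: Cb = V / (L * B * T)
Step 1 — L * B * T = 291.9 * 42.3 * 13.8 = 170393.706 m^3
Step 2 — Cb = 130318.0 / 170393.706 ≈ 0.76481 (5 s.f.)

0.76481


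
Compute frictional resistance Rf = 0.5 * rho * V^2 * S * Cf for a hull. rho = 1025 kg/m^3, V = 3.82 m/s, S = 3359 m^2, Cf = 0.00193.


Formula: Rf = 0.5 * rho * V^2 * S * Cf
Step 1 — V^2 = 3.82^2 = 14.5924
Step 2 — 0.5 * rho * V^2 = 0.5 * 1025 * 14.5924 = 7478.605
Step 3 — Rf = 7478.605 * 3359 * 0.00193 ≈ 48483 N (5 s.f.)

48483 N


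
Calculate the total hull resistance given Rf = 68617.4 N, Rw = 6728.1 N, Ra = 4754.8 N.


Formula: Rt = Rf + Rw + Ra
Substituting: Rt = 68617.4 + 6728.1 + 4754.8
Result: Rt = 80100.3 N

80100.3 N


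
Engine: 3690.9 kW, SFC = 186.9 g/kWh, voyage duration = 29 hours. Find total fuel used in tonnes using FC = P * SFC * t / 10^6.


Formula: FC (tonnes) = P * SFC * t / 1,000,000
Step 1 — P * SFC * t = 3690.9 * 186.9 * 29 = 20005047.09 g
Step 2 — FC (tonnes) = 20005047.09 / 1,000,000 ≈ 20.005 tonnes (5 s.f.)

20.005 tonnes


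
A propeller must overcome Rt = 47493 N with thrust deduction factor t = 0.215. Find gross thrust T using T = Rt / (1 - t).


Formula: T = Rt / (1 - t)
Step 1 — (1 - t) = 1 - 0.215 = 0.785
Step 2 — T = 47493 / 0.785 ≈ 60501 N (5 s.f.)

60501 N


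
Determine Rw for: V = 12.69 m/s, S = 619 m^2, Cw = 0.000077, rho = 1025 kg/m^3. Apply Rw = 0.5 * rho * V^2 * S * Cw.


Formula: Rw = 0.5 * rho * V^2 * S * Cw
Step 1 — V^2 = 12.69^2 = 161.0361
Step 2 — 0.5 * rho * V^2 = 0.5 * 1025 * 161.0361 = 82531.00125
Step 3 — Rw = 82531.00125 * 619 * 0.000077 ≈ 3933.7 N (5 s.f.)

3933.7 N


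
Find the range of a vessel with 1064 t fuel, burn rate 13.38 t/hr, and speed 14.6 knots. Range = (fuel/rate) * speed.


Formula: endurance = fuel / rate; range = endurance * speed
Step 1 — endurance = 1064 / 13.38 = 79.5217 hours
Step 2 — range = 79.5217 * 14.6 ≈ 1161.0 nautical miles (5 s.f.)

1161.0 NM


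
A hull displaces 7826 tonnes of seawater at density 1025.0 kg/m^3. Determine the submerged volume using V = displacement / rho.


Formula: V = mass / rho
Step 1 — convert tonnes to kg: 7826 t * 1000 = 7826000 kg
Step 2 — V = 7826000 / 1025.0 ≈ 7635.1 m^3 (5 s.f.)

7635.1 m^3


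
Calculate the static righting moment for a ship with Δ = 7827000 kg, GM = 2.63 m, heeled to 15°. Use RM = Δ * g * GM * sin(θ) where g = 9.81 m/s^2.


Formula: GZ = GM * sin(theta); RM = disp * g * GZ
Step 1 — GZ = 2.63 * sin(15°) = 2.63 * 0.258819 = 0.680694 m
Step 2 — RM = 7827000 * 9.81 * 0.680694 ≈ 52266000 N·m (5 s.f.)

52266000 N·m


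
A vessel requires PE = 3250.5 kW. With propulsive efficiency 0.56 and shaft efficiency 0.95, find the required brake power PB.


Formula: PB = PE / (eta_D * eta_S)
Step 1 — combined efficiency = eta_D * eta_S = 0.56 * 0.95 = 0.532
Step 2 — PB = 3250.5 / 0.532 ≈ 6110.0 kW (5 s.f.)

6110.0 kW


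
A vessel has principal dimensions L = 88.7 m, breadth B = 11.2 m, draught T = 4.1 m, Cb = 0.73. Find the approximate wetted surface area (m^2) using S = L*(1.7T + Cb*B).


Formula: S = 1.7*L*T + V/T with V = Cb*L*B*T, i.e. S = L * (1.7*T + Cb*B)
Step 1 — 1.7*T = 1.7 * 4.1 = 6.97 m
Step 2 — Cb*B = 0.73 * 11.2 = 8.176 m
Step 3 — 1.7*T + Cb*B = 6.97 + 8.176 = 15.146 m
Step 4 — S = 88.7 * 15.146 ≈ 1343.5 m^2 (5 s.f.)

1343.5 m^2


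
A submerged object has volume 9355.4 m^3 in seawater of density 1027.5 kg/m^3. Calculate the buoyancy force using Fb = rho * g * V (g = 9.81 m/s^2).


Formula: Fb = rho * g * V
Substituting: Fb = 1027.5 * 9.81 * 9355.4
Intermediate: 1027.5 * 9.81 = 10079.775
Result: Fb = 10079.775 * 9355.4 ≈ 94300000 N (5 s.f.)

94300000 N


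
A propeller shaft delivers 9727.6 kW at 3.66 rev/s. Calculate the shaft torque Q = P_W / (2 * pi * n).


Formula: Q = P_W / (2 * pi * n)
Step 1 — P_W = 9727.6 kW * 1000 = 9727600.0 W
Step 2 — 2 * pi * n = 2 * pi * 3.66 = 22.996458
Step 3 — Q = 9727600.0 / 22.996458 ≈ 423000 N·m (5 s.f.)

423000 N·m


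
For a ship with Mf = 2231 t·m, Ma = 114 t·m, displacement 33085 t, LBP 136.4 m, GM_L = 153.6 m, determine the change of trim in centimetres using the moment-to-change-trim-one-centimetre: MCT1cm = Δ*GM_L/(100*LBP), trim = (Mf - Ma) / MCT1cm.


Formula: net trimming moment = Mf - Ma; MCT1cm = Δ*GM_L/(100*LBP); trim = net moment / MCT1cm
Step 1 — net trimming moment = 2231 - 114 = 2117 t·m
Step 2 — MCT1cm = 33085 * 153.6 / (100 * 136.4) = 372.5701 t·m/cm
Step 3 — trim = 2117 / 372.5701 ≈ 5.6822 cm (5 s.f.)

5.6822 cm


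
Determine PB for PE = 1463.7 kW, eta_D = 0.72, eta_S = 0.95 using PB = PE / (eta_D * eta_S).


Formula: PB = PE / (eta_D * eta_S)
Step 1 — combined efficiency = eta_D * eta_S = 0.72 * 0.95 = 0.684
Step 2 — PB = 1463.7 / 0.684 ≈ 2139.9 kW (5 s.f.)

2139.9 kW


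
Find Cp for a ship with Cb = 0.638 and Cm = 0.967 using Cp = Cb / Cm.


Formula: Cp = Cb / Cm
Substituting: Cp = 0.638 / 0.967
Result: Cp ≈ 0.65977 (5 s.f.)

0.65977


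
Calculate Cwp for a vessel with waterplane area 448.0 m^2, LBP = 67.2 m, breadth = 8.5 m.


Formula: Cwp = Aw / (L * B)
Step 1 — L * B = 67.2 * 8.5 = 571.2 m^2
Step 2 — Cwp = 448.0 / 571.2 ≈ 0.78431 (5 s.f.)

0.78431


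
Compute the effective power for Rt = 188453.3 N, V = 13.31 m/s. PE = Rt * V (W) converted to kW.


Formula: PE = Rt * V / 1000 (kW)
Step 1 — PE (W) = 188453.3 * 13.31 = 2508313.423 W
Step 2 — PE (kW) = 2508313.423 / 1000 ≈ 2508.3 kW (5 s.f.)

2508.3 kW


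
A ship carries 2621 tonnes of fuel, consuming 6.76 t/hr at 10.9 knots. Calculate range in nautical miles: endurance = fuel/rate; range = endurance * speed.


Formula: endurance = fuel / rate; range = endurance * speed
Step 1 — endurance = 2621 / 6.76 = 387.7219 hours
Step 2 — range = 387.7219 * 10.9 ≈ 4226.2 nautical miles (5 s.f.)

4226.2 NM


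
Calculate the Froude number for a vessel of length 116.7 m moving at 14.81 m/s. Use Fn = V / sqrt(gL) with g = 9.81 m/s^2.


Formula: Fn = V / sqrt(g * L)
Step 1 — g * L = 9.81 * 116.7 = 1144.827
Step 2 — sqrt(g * L) = sqrt(1144.827) = 33.835292
Step 3 — Fn = 14.81 / 33.835292 ≈ 0.43771 (5 s.f.)

0.43771


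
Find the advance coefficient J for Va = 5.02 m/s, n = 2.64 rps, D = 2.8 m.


Formula: J = Va / (n * D)
Step 1 — n * D = 2.64 * 2.8 = 7.392
Step 2 — J = 5.02 / 7.392 ≈ 0.67911 (5 s.f.)

0.67911


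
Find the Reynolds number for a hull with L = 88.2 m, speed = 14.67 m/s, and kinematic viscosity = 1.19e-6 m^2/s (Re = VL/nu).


Formula: Re = V * L / nu
Step 1 — V * L = 14.67 * 88.2 = 1293.894 m^2/s
Step 2 — Re = 1293.894 / 1.19e-6 = 1.09e+09

1.09e+09


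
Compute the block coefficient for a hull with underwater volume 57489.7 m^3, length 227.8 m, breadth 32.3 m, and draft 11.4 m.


Formula: Cb = V / (L * B * T)
Step 1 — L * B * T = 227.8 * 32.3 * 11.4 = 83880.516 m^3
Step 2 — Cb = 57489.7 / 83880.516 ≈ 0.68538 (5 s.f.)

0.68538


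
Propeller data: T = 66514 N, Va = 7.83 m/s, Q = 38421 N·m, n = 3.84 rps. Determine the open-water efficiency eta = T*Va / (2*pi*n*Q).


Formula: eta = T * Va / (2 * pi * n * Q)
Step 1 — numerator = T * Va = 66514 * 7.83 = 520804.62
Step 2 — 2 * pi * n = 2 * pi * 3.84 = 24.127432
Step 3 — denominator = 24.127432 * 38421 = 927000.06
Step 4 — eta = 520804.62 / 927000.06 ≈ 0.56182 (5 s.f.)

0.56182


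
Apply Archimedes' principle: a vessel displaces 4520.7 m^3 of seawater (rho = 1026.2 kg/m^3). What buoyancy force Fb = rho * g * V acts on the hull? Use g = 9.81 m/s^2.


Formula: Fb = rho * g * V
Substituting: Fb = 1026.2 * 9.81 * 4520.7
Intermediate: 1026.2 * 9.81 = 10067.022
Result: Fb = 10067.022 * 4520.7 ≈ 45510000 N (5 s.f.)

45510000 N


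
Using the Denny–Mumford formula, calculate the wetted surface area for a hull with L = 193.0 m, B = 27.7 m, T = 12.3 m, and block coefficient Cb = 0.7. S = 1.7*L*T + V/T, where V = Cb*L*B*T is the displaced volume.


Formula: S = 1.7*L*T + V/T with V = Cb*L*B*T, i.e. S = L * (1.7*T + Cb*B)
Step 1 — 1.7*T = 1.7 * 12.3 = 20.91 m
Step 2 — Cb*B = 0.7 * 27.7 = 19.39 m
Step 3 — 1.7*T + Cb*B = 20.91 + 19.39 = 40.3 m
Step 4 — S = 193.0 * 40.3 ≈ 7777.9 m^2 (5 s.f.)

7777.9 m^2


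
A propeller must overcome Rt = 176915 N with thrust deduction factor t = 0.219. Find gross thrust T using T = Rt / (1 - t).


Formula: T = Rt / (1 - t)
Step 1 — (1 - t) = 1 - 0.219 = 0.781
Step 2 — T = 176915 / 0.781 ≈ 226520 N (5 s.f.)

226520 N


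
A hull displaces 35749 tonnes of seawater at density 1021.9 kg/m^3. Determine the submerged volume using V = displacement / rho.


Formula: V = mass / rho
Step 1 — convert tonnes to kg: 35749 t * 1000 = 35749000 kg
Step 2 — V = 35749000 / 1021.9 ≈ 34983 m^3 (5 s.f.)

34983 m^3


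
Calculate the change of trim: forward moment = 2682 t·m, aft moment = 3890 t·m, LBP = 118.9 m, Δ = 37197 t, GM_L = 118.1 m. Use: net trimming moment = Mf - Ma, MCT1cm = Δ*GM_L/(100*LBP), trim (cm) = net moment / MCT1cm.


Formula: net trimming moment = Mf - Ma; MCT1cm = Δ*GM_L/(100*LBP); trim = net moment / MCT1cm
Step 1 — net trimming moment = 2682 - 3890 = -1208 t·m
Step 2 — MCT1cm = 37197 * 118.1 / (100 * 118.9) = 369.4673 t·m/cm
Step 3 — trim = -1208 / 369.4673 ≈ -3.2696 cm (5 s.f.)

-3.2696 cm


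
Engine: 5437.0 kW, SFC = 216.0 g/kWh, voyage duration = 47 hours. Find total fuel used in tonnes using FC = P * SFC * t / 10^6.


Formula: FC (tonnes) = P * SFC * t / 1,000,000
Step 1 — P * SFC * t = 5437.0 * 216.0 * 47 = 55196424.0 g
Step 2 — FC (tonnes) = 55196424.0 / 1,000,000 ≈ 55.196 tonnes (5 s.f.)

55.196 tonnes


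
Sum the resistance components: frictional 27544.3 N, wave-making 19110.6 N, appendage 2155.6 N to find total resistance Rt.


Formula: Rt = Rf + Rw + Ra
Substituting: Rt = 27544.3 + 19110.6 + 2155.6
Result: Rt = 48810.5 N

48810.5 N


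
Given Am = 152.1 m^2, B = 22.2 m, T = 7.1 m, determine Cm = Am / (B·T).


Formula: Cm = Am / (B * T)
Step 1 — B * T = 22.2 * 7.1 = 157.62 m^2
Step 2 — Cm = 152.1 / 157.62 ≈ 0.96498 (5 s.f.)

0.96498


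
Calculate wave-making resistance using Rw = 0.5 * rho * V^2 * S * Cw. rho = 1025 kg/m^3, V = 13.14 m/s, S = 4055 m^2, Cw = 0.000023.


Formula: Rw = 0.5 * rho * V^2 * S * Cw
Step 1 — V^2 = 13.14^2 = 172.6596
Step 2 — 0.5 * rho * V^2 = 0.5 * 1025 * 172.6596 = 88488.045
Step 3 — Rw = 88488.045 * 4055 * 0.000023 ≈ 8252.8 N (5 s.f.)

8252.8 N


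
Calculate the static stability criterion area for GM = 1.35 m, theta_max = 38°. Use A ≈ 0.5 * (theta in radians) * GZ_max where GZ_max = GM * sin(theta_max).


Formula: GZ_max = GM * sin(theta); Area = 0.5 * theta_rad * GZ_max
Step 1 — GZ_max = 1.35 * sin(38°) = 1.35 * 0.615661 = 0.831142 m
Step 2 — theta_rad = 38 * pi/180 = 0.663225 rad
Step 3 — Area = 0.5 * 0.663225 * 0.831142 ≈ 0.27562 m·rad (5 s.f.)

0.27562 m·rad


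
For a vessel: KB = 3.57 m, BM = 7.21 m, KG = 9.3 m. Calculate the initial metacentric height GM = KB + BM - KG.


Formula: GM = KB + BM - KG
Step 1 — KM = KB + BM = 3.57 + 7.21 = 10.78 m
Step 2 — GM = KM - KG = 10.78 - 9.3 = 1.48 m

1.48 m


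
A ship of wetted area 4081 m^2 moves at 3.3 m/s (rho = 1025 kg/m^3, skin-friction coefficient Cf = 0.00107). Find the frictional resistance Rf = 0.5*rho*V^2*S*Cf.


Formula: Rf = 0.5 * rho * V^2 * S * Cf
Step 1 — V^2 = 3.3^2 = 10.89
Step 2 — 0.5 * rho * V^2 = 0.5 * 1025 * 10.89 = 5581.125
Step 3 — Rf = 5581.125 * 4081 * 0.00107 ≈ 24371 N (5 s.f.)

24371 N


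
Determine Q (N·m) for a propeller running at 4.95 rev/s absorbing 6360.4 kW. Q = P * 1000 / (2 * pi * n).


Formula: Q = P_W / (2 * pi * n)
Step 1 — P_W = 6360.4 kW * 1000 = 6360400.0 W
Step 2 — 2 * pi * n = 2 * pi * 4.95 = 31.101767
Step 3 — Q = 6360400.0 / 31.101767 ≈ 204500 N·m (5 s.f.)

204500 N·m


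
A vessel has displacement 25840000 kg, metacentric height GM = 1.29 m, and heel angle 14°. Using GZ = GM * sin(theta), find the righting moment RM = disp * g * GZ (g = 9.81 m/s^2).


Formula: GZ = GM * sin(theta); RM = disp * g * GZ
Step 1 — GZ = 1.29 * sin(14°) = 1.29 * 0.241922 = 0.312079 m
Step 2 — RM = 25840000 * 9.81 * 0.312079 ≈ 79109000 N·m (5 s.f.)

79109000 N·m


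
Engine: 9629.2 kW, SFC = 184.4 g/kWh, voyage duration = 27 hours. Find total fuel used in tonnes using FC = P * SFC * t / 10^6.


Formula: FC (tonnes) = P * SFC * t / 1,000,000
Step 1 — P * SFC * t = 9629.2 * 184.4 * 27 = 47941860.96 g
Step 2 — FC (tonnes) = 47941860.96 / 1,000,000 ≈ 47.942 tonnes (5 s.f.)

47.942 tonnes


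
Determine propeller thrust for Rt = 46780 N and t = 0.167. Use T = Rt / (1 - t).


Formula: T = Rt / (1 - t)
Step 1 — (1 - t) = 1 - 0.167 = 0.833
Step 2 — T = 46780 / 0.833 ≈ 56158 N (5 s.f.)

56158 N


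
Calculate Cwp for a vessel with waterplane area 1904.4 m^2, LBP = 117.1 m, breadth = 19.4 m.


Formula: Cwp = Aw / (L * B)
Step 1 — L * B = 117.1 * 19.4 = 2271.74 m^2
Step 2 — Cwp = 1904.4 / 2271.74 ≈ 0.83830 (5 s.f.)

0.83830


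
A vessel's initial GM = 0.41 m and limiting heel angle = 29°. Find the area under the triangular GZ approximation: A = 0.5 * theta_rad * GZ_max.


Formula: GZ_max = GM * sin(theta); Area = 0.5 * theta_rad * GZ_max
Step 1 — GZ_max = 0.41 * sin(29°) = 0.41 * 0.48481 = 0.198772 m
Step 2 — theta_rad = 29 * pi/180 = 0.506145 rad
Step 3 — Area = 0.5 * 0.506145 * 0.198772 ≈ 0.050304 m·rad (5 s.f.)

0.050304 m·rad


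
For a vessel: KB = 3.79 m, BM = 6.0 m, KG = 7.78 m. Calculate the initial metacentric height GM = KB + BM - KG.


Formula: GM = KB + BM - KG
Step 1 — KM = KB + BM = 3.79 + 6.0 = 9.79 m
Step 2 — GM = KM - KG = 9.79 - 7.78 = 2.01 m

2.01 m


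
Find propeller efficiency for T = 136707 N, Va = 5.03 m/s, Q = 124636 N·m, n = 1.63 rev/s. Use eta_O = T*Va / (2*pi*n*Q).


Formula: eta = T * Va / (2 * pi * n * Q)
Step 1 — numerator = T * Va = 136707 * 5.03 = 687636.21
Step 2 — 2 * pi * n = 2 * pi * 1.63 = 10.241592
Step 3 — denominator = 10.241592 * 124636 = 1276471.06
Step 4 — eta = 687636.21 / 1276471.06 ≈ 0.53870 (5 s.f.)

0.53870


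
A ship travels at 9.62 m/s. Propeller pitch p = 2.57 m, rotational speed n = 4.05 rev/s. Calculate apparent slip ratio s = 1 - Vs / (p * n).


Formula: s = 1 - Vs / (p * n)
Step 1 — p * n = 2.57 * 4.05 = 10.4085
Step 2 — Vs / (p*n) = 9.62 / 10.4085 = 0.924245 (6 d.p.)
Step 3 — s = 1 - 0.924245 = 0.075755

0.075755


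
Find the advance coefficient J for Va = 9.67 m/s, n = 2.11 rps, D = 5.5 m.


Formula: J = Va / (n * D)
Step 1 — n * D = 2.11 * 5.5 = 11.605
Step 2 — J = 9.67 / 11.605 ≈ 0.83326 (5 s.f.)

0.83326


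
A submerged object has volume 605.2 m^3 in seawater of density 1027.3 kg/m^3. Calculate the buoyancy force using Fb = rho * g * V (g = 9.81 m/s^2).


Formula: Fb = rho * g * V
Substituting: Fb = 1027.3 * 9.81 * 605.2
Intermediate: 1027.3 * 9.81 = 10077.813
Result: Fb = 10077.813 * 605.2 ≈ 6099100 N (5 s.f.)

6099100 N


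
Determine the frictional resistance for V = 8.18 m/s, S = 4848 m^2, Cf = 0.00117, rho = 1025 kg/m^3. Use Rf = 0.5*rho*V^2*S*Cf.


Formula: Rf = 0.5 * rho * V^2 * S * Cf
Step 1 — V^2 = 8.18^2 = 66.9124
Step 2 — 0.5 * rho * V^2 = 0.5 * 1025 * 66.9124 = 34292.605
Step 3 — Rf = 34292.605 * 4848 * 0.00117 ≈ 194510 N (5 s.f.)

194510 N


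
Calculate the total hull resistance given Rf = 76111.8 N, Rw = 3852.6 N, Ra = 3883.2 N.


Formula: Rt = Rf + Rw + Ra
Substituting: Rt = 76111.8 + 3852.6 + 3883.2
Result: Rt = 83847.6 N

83847.6 N


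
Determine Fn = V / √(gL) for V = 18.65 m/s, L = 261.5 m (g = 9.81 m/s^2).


Formula: Fn = V / sqrt(g * L)
Step 1 — g * L = 9.81 * 261.5 = 2565.315
Step 2 — sqrt(g * L) = sqrt(2565.315) = 50.648939
Step 3 — Fn = 18.65 / 50.648939 ≈ 0.36822 (5 s.f.)

0.36822


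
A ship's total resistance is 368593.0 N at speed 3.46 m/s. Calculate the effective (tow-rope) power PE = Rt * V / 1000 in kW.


Formula: PE = Rt * V / 1000 (kW)
Step 1 — PE (W) = 368593.0 * 3.46 = 1275331.78 W
Step 2 — PE (kW) = 1275331.78 / 1000 ≈ 1275.3 kW (5 s.f.)

1275.3 kW


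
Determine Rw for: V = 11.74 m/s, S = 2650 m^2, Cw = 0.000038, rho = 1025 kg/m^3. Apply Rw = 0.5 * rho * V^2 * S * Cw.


Formula: Rw = 0.5 * rho * V^2 * S * Cw
Step 1 — V^2 = 11.74^2 = 137.8276
Step 2 — 0.5 * rho * V^2 = 0.5 * 1025 * 137.8276 = 70636.645
Step 3 — Rw = 70636.645 * 2650 * 0.000038 ≈ 7113.1 N (5 s.f.)

7113.1 N


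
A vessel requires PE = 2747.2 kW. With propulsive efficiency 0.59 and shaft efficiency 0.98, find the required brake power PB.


Formula: PB = PE / (eta_D * eta_S)
Step 1 — combined efficiency = eta_D * eta_S = 0.59 * 0.98 = 0.5782
Step 2 — PB = 2747.2 / 0.5782 ≈ 4751.3 kW (5 s.f.)

4751.3 kW


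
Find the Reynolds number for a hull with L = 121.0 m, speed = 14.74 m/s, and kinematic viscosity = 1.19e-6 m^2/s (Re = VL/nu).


Formula: Re = V * L / nu
Step 1 — V * L = 14.74 * 121.0 = 1783.54 m^2/s
Step 2 — Re = 1783.54 / 1.19e-6 = 1.50e+09

1.50e+09


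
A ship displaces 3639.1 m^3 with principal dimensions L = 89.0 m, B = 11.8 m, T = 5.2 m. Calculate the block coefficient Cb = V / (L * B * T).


Formula: Cb = V / (L * B * T)
Step 1 — L * B * T = 89.0 * 11.8 * 5.2 = 5461.04 m^3
Step 2 — Cb = 3639.1 / 5461.04 ≈ 0.66637 (5 s.f.)

0.66637


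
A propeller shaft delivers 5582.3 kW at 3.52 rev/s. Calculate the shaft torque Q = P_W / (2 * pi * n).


Formula: Q = P_W / (2 * pi * n)
Step 1 — P_W = 5582.3 kW * 1000 = 5582300.0 W
Step 2 — 2 * pi * n = 2 * pi * 3.52 = 22.116812
Step 3 — Q = 5582300.0 / 22.116812 ≈ 252400 N·m (5 s.f.)

252400 N·m


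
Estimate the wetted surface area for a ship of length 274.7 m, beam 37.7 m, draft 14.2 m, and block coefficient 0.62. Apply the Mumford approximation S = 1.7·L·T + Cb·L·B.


Formula: S = 1.7*L*T + V/T with V = Cb*L*B*T, i.e. S = L * (1.7*T + Cb*B)
Step 1 — 1.7*T = 1.7 * 14.2 = 24.14 m
Step 2 — Cb*B = 0.62 * 37.7 = 23.374 m
Step 3 — 1.7*T + Cb*B = 24.14 + 23.374 = 47.514 m
Step 4 — S = 274.7 * 47.514 ≈ 13052 m^2 (5 s.f.)

13052 m^2


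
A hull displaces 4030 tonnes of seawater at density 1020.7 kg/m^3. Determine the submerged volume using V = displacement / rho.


Formula: V = mass / rho
Step 1 — convert tonnes to kg: 4030 t * 1000 = 4030000 kg
Step 2 — V = 4030000 / 1020.7 ≈ 3948.3 m^3 (5 s.f.)

3948.3 m^3


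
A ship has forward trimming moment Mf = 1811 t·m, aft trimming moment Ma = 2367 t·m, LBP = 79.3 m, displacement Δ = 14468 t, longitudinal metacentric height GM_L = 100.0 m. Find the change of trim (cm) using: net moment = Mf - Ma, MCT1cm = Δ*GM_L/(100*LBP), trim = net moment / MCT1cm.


Formula: net trimming moment = Mf - Ma; MCT1cm = Δ*GM_L/(100*LBP); trim = net moment / MCT1cm
Step 1 — net trimming moment = 1811 - 2367 = -556 t·m
Step 2 — MCT1cm = 14468 * 100.0 / (100 * 79.3) = 182.4464 t·m/cm
Step 3 — trim = -556 / 182.4464 ≈ -3.0475 cm (5 s.f.)

-3.0475 cm


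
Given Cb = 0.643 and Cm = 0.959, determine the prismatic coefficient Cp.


Formula: Cp = Cb / Cm
Substituting: Cp = 0.643 / 0.959
Result: Cp ≈ 0.67049 (5 s.f.)

0.67049


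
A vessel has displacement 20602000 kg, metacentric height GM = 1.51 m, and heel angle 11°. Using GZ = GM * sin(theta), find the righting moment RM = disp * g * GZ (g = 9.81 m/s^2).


Formula: GZ = GM * sin(theta); RM = disp * g * GZ
Step 1 — GZ = 1.51 * sin(11°) = 1.51 * 0.190809 = 0.288122 m
Step 2 — RM = 20602000 * 9.81 * 0.288122 ≈ 58231000 N·m (5 s.f.)

58231000 N·m


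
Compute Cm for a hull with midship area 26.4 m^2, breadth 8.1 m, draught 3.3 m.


Formula: Cm = Am / (B * T)
Step 1 — B * T = 8.1 * 3.3 = 26.73 m^2
Step 2 — Cm = 26.4 / 26.73 ≈ 0.98765 (5 s.f.)

0.98765
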